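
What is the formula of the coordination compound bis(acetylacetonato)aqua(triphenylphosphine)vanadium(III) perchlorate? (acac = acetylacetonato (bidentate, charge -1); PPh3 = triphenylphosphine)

[V(acac)2(H2O)(PPh3)]ClO4

Ligands: 2 acetylacetonato (acac, -1), 1 triphenylphosphine (PPh3, neutral), 1 aqua (H2O, neutral). Ligand charge sum = -2.
With V in oxidation state +3, the complex ion is [V...]^1+.
Charge balance with perchlorate (-1) requires 1 complex ion per 1 perchlorate.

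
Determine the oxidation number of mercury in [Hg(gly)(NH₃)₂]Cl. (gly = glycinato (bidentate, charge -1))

1 chloride outside the brackets (-1 each) → the complex ion is 1+.
Ligand charges: 1×gly = -1; 2×NH3 neutral; sum -1.
Hg + (-1) = 1+ ⇒ Hg is +2.

+2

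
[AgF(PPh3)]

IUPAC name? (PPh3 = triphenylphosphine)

fluoro(triphenylphosphine)silver(I)

There is no counter-ion, so the complex is neutral overall.
Ligand charges: 1×triphenylphosphine (neutral), 1×fluoro (-1 each); total -1. So Ag + (-1) = 0, giving Ag = +1.
Ligands are named alphabetically: fluoro before triphenylphosphine.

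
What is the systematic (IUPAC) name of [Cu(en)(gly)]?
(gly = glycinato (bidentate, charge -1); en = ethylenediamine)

(ethylenediamine)(glycinato)copper(I)

There is no counter-ion, so the complex is neutral overall.
Ligand charges: 1×glycinato (-1 each), 1×ethylenediamine (neutral); total -1. So Cu + (-1) = 0, giving Cu = +1.
Ligands are named alphabetically: ethylenediamine before glycinato.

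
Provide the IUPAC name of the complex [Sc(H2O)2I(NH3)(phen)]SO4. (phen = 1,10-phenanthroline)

The 1 sulfate counter-ion carries a total charge of -2, so each complex ion is 2+.
Ligand charges: 2×aqua (neutral), 1×iodo (-1 each), 1×1,10-phenanthroline (neutral), 1×ammine (neutral); total -1. So Sc + (-1) = 2+, giving Sc = +3.
Ligands are named alphabetically: ammine before aqua before iodo before phenanthroline.

amminediaquaiodo(1,10-phenanthroline)scandium(III) sulfate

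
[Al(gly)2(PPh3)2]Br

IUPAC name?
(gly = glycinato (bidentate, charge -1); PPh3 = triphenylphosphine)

bis(glycinato)bis(triphenylphosphine)aluminium(III) bromide

The 1 bromide counter-ion carries a total charge of -1, so each complex ion is 1+.
Ligand charges: 2×glycinato (-1 each), 2×triphenylphosphine (neutral); total -2. So Al + (-2) = 1+, giving Al = +3.
Ligands are named alphabetically: glycinato before triphenylphosphine.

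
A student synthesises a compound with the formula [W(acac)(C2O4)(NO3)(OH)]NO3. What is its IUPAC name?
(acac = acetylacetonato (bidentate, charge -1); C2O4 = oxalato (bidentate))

(acetylacetonato)hydroxonitratooxalatotungsten(VI) nitrate

The 1 nitrate counter-ion carries a total charge of -1, so each complex ion is 1+.
Ligand charges: 1×acetylacetonato (-1 each), 1×hydroxo (-1 each), 1×nitrato (-1 each), 1×oxalato (-2 each); total -5. So W + (-5) = 1+, giving W = +6.
Ligands are named alphabetically: acetylacetonato before hydroxo before nitrato before oxalato.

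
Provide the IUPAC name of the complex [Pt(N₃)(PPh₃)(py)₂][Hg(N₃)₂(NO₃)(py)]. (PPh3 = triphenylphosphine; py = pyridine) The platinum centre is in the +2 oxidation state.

Both ions are complex: the cation is named first with the plain metal name, the anion second with the -ate form; each ion's ligands are alphabetised independently.
Pt is given as +2; the cation's ligand charges sum to -1, so the complex cation is 1+.
A 1:1 salt means the anion carries the equal and opposite charge, 1−.
Anion: ligand charges sum to -3; for the ion to be 1−, Hg = +2.

azidobis(pyridine)(triphenylphosphine)platinum(II) diazidonitrato(pyridine)mercurate(II)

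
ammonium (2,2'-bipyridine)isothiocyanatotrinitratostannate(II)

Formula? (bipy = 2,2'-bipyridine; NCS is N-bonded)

Ligands: 1 2,2'-bipyridine (bipy, neutral), 3 nitrato (NO3, -1), 1 isothiocyanato (NCS, -1). Ligand charge sum = -4.
Charge balance with ammonium (+1) requires 1 complex ion per 2 ammonium.

(NH4)2[Sn(bipy)(NCS)(NO3)3]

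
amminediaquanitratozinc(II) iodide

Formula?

Ligands: 2 aqua (H2O, neutral), 1 ammine (NH3, neutral), 1 nitrato (NO3, -1). Ligand charge sum = -1.
Charge balance with iodide (-1) requires 1 complex ion per 1 iodide.

[Zn(H2O)2(NH3)(NO3)]I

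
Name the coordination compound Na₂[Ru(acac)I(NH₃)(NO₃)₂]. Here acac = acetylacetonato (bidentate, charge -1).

The 2 sodium counter-ions carry a total charge of +2, so each complex ion is 2−.
Ligand charges: 2×nitrato (-1 each), 1×ammine (neutral), 1×acetylacetonato (-1 each), 1×iodo (-1 each); total -4. So Ru + (-4) = 2−, giving Ru = +2.
Ligands are named alphabetically: acetylacetonato before ammine before iodo before nitrato.
The complex ion is anionic, so ruthenium takes the -ate form ruthenate(II).

sodium (acetylacetonato)ammineiododinitratoruthenate(II)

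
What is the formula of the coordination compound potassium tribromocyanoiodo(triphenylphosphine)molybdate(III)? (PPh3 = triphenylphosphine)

K2[MoBr3(CN)I(PPh3)]

Ligands: 1 triphenylphosphine (PPh3, neutral), 1 cyano (CN, -1), 1 iodo (I, -1), 3 bromo (Br, -1). Ligand charge sum = -5.
Charge balance with potassium (+1) requires 1 complex ion per 2 potassium.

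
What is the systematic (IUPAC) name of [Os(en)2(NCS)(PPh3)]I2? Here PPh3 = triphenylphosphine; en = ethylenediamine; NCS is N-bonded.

The 2 iodide counter-ions carry a total charge of -2, so each complex ion is 2+.
Ligand charges: 1×triphenylphosphine (neutral), 2×ethylenediamine (neutral), 1×isothiocyanato (-1 each); total -1. So Os + (-1) = 2+, giving Os = +3.
Ligands are named alphabetically: ethylenediamine before isothiocyanato before triphenylphosphine.

bis(ethylenediamine)isothiocyanato(triphenylphosphine)osmium(III) iodide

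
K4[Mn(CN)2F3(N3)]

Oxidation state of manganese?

4 potassium outside the brackets (+1 each) → the complex ion is 4−.
Ligand charges: 1×N3 = -1; 3×F = -3; 2×CN = -2; sum -6.
Mn + (-6) = 4− ⇒ Mn is +2.

+2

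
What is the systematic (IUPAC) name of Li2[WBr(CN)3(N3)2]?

The 2 lithium counter-ions carry a total charge of +2, so each complex ion is 2−.
Ligand charges: 2×azido (-1 each), 3×cyano (-1 each), 1×bromo (-1 each); total -6. So W + (-6) = 2−, giving W = +4.
The complex ion is anionic, so tungsten takes the -ate form tungstate(IV).

lithium diazidobromotricyanotungstate(IV)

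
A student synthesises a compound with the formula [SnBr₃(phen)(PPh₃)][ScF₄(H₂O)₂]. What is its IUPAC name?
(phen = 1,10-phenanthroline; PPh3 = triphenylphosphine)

Both ions are complex: the cation is named first with the plain metal name, the anion second with the -ate form; each ion's ligands are alphabetised independently.
Scandium is always +3 in its complexes; the anion's ligand charges sum to -4, so the complex anion is 1−.
A 1:1 salt means the cation carries the equal and opposite charge, 1+.
Cation: ligand charges sum to -3; for the ion to be 1+, Sn = +4.

tribromo(1,10-phenanthroline)(triphenylphosphine)tin(IV) diaquatetrafluoroscandate(III)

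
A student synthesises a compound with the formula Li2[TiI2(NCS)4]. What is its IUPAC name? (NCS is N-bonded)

The 2 lithium counter-ions carry a total charge of +2, so each complex ion is 2−.
Ligand charges: 4×isothiocyanato (-1 each), 2×iodo (-1 each); total -6. So Ti + (-6) = 2−, giving Ti = +4.
Ligands are named alphabetically: iodo before isothiocyanato.
The complex ion is anionic, so titanium takes the -ate form titanate(IV).

lithium diiodotetraisothiocyanatotitanate(IV)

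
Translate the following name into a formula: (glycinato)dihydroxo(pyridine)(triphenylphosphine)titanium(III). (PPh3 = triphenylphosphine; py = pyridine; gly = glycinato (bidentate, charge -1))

[Ti(gly)(OH)2(PPh3)(py)]

Ligands: 2 hydroxo (OH, -1), 1 triphenylphosphine (PPh3, neutral), 1 pyridine (py, neutral), 1 glycinato (gly, -1). Ligand charge sum = -3.
With Ti in oxidation state +3, the complex ion is [Ti...].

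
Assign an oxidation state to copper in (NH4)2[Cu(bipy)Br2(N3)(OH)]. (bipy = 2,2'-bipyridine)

2 ammonium outside the brackets (+1 each) → the complex ion is 2−.
Ligand charges: 1×OH = -1; 2×Br = -2; 1×bipy neutral; 1×N3 = -1; sum -4.
Cu + (-4) = 2− ⇒ Cu is +2.

+2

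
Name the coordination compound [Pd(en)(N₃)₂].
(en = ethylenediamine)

There is no counter-ion, so the complex is neutral overall.
Ligand charges: 1×ethylenediamine (neutral), 2×azido (-1 each); total -2. So Pd + (-2) = 0, giving Pd = +2.
Ligands are named alphabetically: azido before ethylenediamine.

diazido(ethylenediamine)palladium(II)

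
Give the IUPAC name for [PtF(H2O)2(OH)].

diaquafluorohydroxoplatinum(II)

There is no counter-ion, so the complex is neutral overall.
Ligand charges: 2×aqua (neutral), 1×hydroxo (-1 each), 1×fluoro (-1 each); total -2. So Pt + (-2) = 0, giving Pt = +2.
Ligands are named alphabetically: aqua before fluoro before hydroxo.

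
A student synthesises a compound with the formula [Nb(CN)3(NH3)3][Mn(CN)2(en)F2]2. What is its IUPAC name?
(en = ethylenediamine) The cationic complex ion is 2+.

triamminetricyanoniobium(V) dicyano(ethylenediamine)difluoromanganate(III)

Both ions are complex: the cation is named first with the plain metal name, the anion second with the -ate form; each ion's ligands are alphabetised independently.
The complex cation is given as 2+; its ligand charges sum to -3, so Nb = +5.
With 2 anions per cation, each anion must be 2/2 = 1−.
Anion: ligand charges sum to -4; for the ion to be 1−, Mn = +3.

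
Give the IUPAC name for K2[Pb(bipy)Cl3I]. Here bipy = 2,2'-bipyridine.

potassium (2,2'-bipyridine)trichloroiodoplumbate(II)

The 2 potassium counter-ions carry a total charge of +2, so each complex ion is 2−.
Ligand charges: 1×iodo (-1 each), 3×chloro (-1 each), 1×2,2'-bipyridine (neutral); total -4. So Pb + (-4) = 2−, giving Pb = +2.
Ligands are named alphabetically: bipyridine before chloro before iodo.
The complex ion is anionic, so lead takes the -ate form plumbate(II).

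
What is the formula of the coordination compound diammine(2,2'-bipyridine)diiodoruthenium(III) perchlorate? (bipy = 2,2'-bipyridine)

Ligands: 1 2,2'-bipyridine (bipy, neutral), 2 iodo (I, -1), 2 ammine (NH3, neutral). Ligand charge sum = -2.
With Ru in oxidation state +3, the complex ion is [Ru...]^1+.
Charge balance with perchlorate (-1) requires 1 complex ion per 1 perchlorate.

[Ru(bipy)I2(NH3)2]ClO4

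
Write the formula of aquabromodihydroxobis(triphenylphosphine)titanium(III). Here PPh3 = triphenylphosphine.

Ligands: 1 bromo (Br, -1), 1 aqua (H2O, neutral), 2 triphenylphosphine (PPh3, neutral), 2 hydroxo (OH, -1). Ligand charge sum = -3.
With Ti in oxidation state +3, the complex ion is [Ti...].

[TiBr(H2O)(OH)2(PPh3)2]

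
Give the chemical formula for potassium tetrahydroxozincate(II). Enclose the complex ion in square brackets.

K2[Zn(OH)4]

Ligands: 4 hydroxo (OH, -1). Ligand charge sum = -4.
With Zn in oxidation state +2, the complex ion is [Zn...]^2−.
Charge balance with potassium (+1) requires 1 complex ion per 2 potassium.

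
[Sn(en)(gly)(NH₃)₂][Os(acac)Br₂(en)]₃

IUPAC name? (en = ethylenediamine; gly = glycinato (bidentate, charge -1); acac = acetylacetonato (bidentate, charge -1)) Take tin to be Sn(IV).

Both ions are complex: the cation is named first with the plain metal name, the anion second with the -ate form; each ion's ligands are alphabetised independently.
Sn is given as +4; the cation's ligand charges sum to -1, so the complex cation is 3+.
With 3 anions per cation, each anion must be 3/3 = 1−.
Anion: ligand charges sum to -3; for the ion to be 1−, Os = +2.

diammine(ethylenediamine)(glycinato)tin(IV) (acetylacetonato)dibromo(ethylenediamine)osmate(II)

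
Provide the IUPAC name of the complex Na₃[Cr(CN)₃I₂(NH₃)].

The 3 sodium counter-ions carry a total charge of +3, so each complex ion is 3−.
Ligand charges: 1×ammine (neutral), 3×cyano (-1 each), 2×iodo (-1 each); total -5. So Cr + (-5) = 3−, giving Cr = +2.
Ligands are named alphabetically: ammine before cyano before iodo.
The complex ion is anionic, so chromium takes the -ate form chromate(II).

sodium amminetricyanodiiodochromate(II)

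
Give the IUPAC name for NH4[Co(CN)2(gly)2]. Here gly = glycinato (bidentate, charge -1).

ammonium dicyanobis(glycinato)cobaltate(III)

The 1 ammonium counter-ion carries a total charge of +1, so each complex ion is 1−.
Ligand charges: 2×cyano (-1 each), 2×glycinato (-1 each); total -4. So Co + (-4) = 1−, giving Co = +3.
Ligands are named alphabetically: cyano before glycinato.
The complex ion is anionic, so cobalt takes the -ate form cobaltate(III).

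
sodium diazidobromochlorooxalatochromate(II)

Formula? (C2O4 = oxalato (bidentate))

Na4[CrBr(C2O4)Cl(N3)2]

Ligands: 2 azido (N3, -1), 1 chloro (Cl, -1), 1 bromo (Br, -1), 1 oxalato (C2O4, -2). Ligand charge sum = -6.
With Cr in oxidation state +2, the complex ion is [Cr...]^4−.
Charge balance with sodium (+1) requires 1 complex ion per 4 sodium.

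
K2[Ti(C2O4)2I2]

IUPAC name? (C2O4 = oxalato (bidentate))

potassium diiododioxalatotitanate(IV)

The 2 potassium counter-ions carry a total charge of +2, so each complex ion is 2−.
Ligand charges: 2×iodo (-1 each), 2×oxalato (-2 each); total -6. So Ti + (-6) = 2−, giving Ti = +4.
Ligands are named alphabetically: iodo before oxalato.
The complex ion is anionic, so titanium takes the -ate form titanate(IV).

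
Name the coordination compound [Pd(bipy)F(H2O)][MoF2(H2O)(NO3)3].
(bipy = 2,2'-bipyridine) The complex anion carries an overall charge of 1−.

The complex anion is given as 1−; its ligand charges sum to -5, so Mo = +4.
A 1:1 salt means the cation carries the equal and opposite charge, 1+.
Cation: ligand charges sum to -1; for the ion to be 1+, Pd = +2.

aqua(2,2'-bipyridine)fluoropalladium(II) aquadifluorotrinitratomolybdate(IV)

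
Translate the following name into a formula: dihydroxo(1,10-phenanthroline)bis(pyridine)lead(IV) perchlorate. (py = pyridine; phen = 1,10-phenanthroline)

Ligands: 2 pyridine (py, neutral), 1 1,10-phenanthroline (phen, neutral), 2 hydroxo (OH, -1). Ligand charge sum = -2.
Charge balance with perchlorate (-1) requires 1 complex ion per 2 perchlorate.

[Pb(OH)2(phen)(py)2](ClO4)2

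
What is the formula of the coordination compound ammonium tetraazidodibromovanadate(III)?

Ligands: 2 bromo (Br, -1), 4 azido (N3, -1). Ligand charge sum = -6.
Charge balance with ammonium (+1) requires 1 complex ion per 3 ammonium.

(NH4)3[VBr2(N3)4]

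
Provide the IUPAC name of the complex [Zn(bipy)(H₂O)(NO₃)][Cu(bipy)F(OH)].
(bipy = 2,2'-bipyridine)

Both ions are complex: the cation is named first with the plain metal name, the anion second with the -ate form; each ion's ligands are alphabetised independently.
Zinc is always +2 in its complexes; the cation's ligand charges sum to -1, so the complex cation is 1+.
A 1:1 salt means the anion carries the equal and opposite charge, 1−.
Anion: ligand charges sum to -2; for the ion to be 1−, Cu = +1.

aqua(2,2'-bipyridine)nitratozinc(II) (2,2'-bipyridine)fluorohydroxocuprate(I)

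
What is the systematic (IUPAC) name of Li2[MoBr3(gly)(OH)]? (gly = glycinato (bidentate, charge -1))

The 2 lithium counter-ions carry a total charge of +2, so each complex ion is 2−.
Ligand charges: 1×hydroxo (-1 each), 3×bromo (-1 each), 1×glycinato (-1 each); total -5. So Mo + (-5) = 2−, giving Mo = +3.
Ligands are named alphabetically: bromo before glycinato before hydroxo.
The complex ion is anionic, so molybdenum takes the -ate form molybdate(III).

lithium tribromo(glycinato)hydroxomolybdate(III)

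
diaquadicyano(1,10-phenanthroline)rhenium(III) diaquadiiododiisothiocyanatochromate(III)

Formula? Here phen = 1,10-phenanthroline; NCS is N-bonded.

[Re(CN)2(H2O)2(phen)][Cr(H2O)2I2(NCS)2]

Cation [Re…]: ligand charges -2, Re(III) ⇒ ion charge 1+.
Anion [Cr…]: ligand charges -4, Cr(III) ⇒ ion charge 1−.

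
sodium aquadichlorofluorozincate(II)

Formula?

Na[ZnCl2F(H2O)]

Ligands: 1 aqua (H2O, neutral), 1 fluoro (F, -1), 2 chloro (Cl, -1). Ligand charge sum = -3.
Charge balance with sodium (+1) requires 1 complex ion per 1 sodium.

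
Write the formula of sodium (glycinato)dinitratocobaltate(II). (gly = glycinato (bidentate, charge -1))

Ligands: 2 nitrato (NO3, -1), 1 glycinato (gly, -1). Ligand charge sum = -3.
With Co in oxidation state +2, the complex ion is [Co...]^1−.
Charge balance with sodium (+1) requires 1 complex ion per 1 sodium.

Na[Co(gly)(NO3)2]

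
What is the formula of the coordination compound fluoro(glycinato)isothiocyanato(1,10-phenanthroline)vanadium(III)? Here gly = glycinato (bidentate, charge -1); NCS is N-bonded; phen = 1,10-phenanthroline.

Ligands: 1 fluoro (F, -1), 1 glycinato (gly, -1), 1 isothiocyanato (NCS, -1), 1 1,10-phenanthroline (phen, neutral). Ligand charge sum = -3.
With V in oxidation state +3, the complex ion is [V...].

[VF(gly)(NCS)(phen)]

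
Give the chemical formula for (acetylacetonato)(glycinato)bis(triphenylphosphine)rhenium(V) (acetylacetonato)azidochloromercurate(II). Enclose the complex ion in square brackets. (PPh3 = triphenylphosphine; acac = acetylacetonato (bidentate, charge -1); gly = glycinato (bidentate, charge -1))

[Re(acac)(gly)(PPh3)2][Hg(acac)Cl(N3)]3

Cation [Re…]: ligand charges -2, Re(V) ⇒ ion charge 3+.
Anion [Hg…]: ligand charges -3, Hg(II) ⇒ ion charge 1−.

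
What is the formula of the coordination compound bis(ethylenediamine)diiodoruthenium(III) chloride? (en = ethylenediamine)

[Ru(en)2I2]Cl

Ligands: 2 ethylenediamine (en, neutral), 2 iodo (I, -1). Ligand charge sum = -2.
With Ru in oxidation state +3, the complex ion is [Ru...]^1+.
Charge balance with chloride (-1) requires 1 complex ion per 1 chloride.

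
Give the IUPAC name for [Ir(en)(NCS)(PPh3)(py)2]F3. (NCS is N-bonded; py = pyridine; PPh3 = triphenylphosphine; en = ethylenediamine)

(ethylenediamine)isothiocyanatobis(pyridine)(triphenylphosphine)iridium(IV) fluoride

The 3 fluoride counter-ions carry a total charge of -3, so each complex ion is 3+.
Ligand charges: 1×isothiocyanato (-1 each), 2×pyridine (neutral), 1×triphenylphosphine (neutral), 1×ethylenediamine (neutral); total -1. So Ir + (-1) = 3+, giving Ir = +4.
Ligands are named alphabetically: ethylenediamine before isothiocyanato before pyridine before triphenylphosphine.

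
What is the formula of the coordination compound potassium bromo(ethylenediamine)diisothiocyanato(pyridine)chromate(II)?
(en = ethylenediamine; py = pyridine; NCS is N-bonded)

K[CrBr(en)(NCS)2(py)]

Ligands: 1 ethylenediamine (en, neutral), 1 bromo (Br, -1), 1 pyridine (py, neutral), 2 isothiocyanato (NCS, -1). Ligand charge sum = -3.
With Cr in oxidation state +2, the complex ion is [Cr...]^1−.
Charge balance with potassium (+1) requires 1 complex ion per 1 potassium.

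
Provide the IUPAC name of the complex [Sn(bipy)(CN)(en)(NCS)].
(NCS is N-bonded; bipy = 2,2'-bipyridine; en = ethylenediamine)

There is no counter-ion, so the complex is neutral overall.
Ligand charges: 1×cyano (-1 each), 1×isothiocyanato (-1 each), 1×2,2'-bipyridine (neutral), 1×ethylenediamine (neutral); total -2. So Sn + (-2) = 0, giving Sn = +2.
Ligands are named alphabetically: bipyridine before cyano before ethylenediamine before isothiocyanato.

(2,2'-bipyridine)cyano(ethylenediamine)isothiocyanatotin(II)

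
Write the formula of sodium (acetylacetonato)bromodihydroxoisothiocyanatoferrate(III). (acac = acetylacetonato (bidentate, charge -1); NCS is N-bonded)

Na2[Fe(acac)Br(NCS)(OH)2]

Ligands: 2 hydroxo (OH, -1), 1 acetylacetonato (acac, -1), 1 bromo (Br, -1), 1 isothiocyanato (NCS, -1). Ligand charge sum = -5.
Charge balance with sodium (+1) requires 1 complex ion per 2 sodium.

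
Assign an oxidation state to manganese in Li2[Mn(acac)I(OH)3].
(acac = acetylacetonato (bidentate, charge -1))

+3

2 lithium outside the brackets (+1 each) → the complex ion is 2−.
Ligand charges: 3×OH = -3; 1×acac = -1; 1×I = -1; sum -5.
Mn + (-5) = 2− ⇒ Mn is +3.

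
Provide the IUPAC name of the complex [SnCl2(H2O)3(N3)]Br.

triaquaazidodichlorotin(IV) bromide

The 1 bromide counter-ion carries a total charge of -1, so each complex ion is 1+.
Ligand charges: 2×chloro (-1 each), 3×aqua (neutral), 1×azido (-1 each); total -3. So Sn + (-3) = 1+, giving Sn = +4.
Ligands are named alphabetically: aqua before azido before chloro.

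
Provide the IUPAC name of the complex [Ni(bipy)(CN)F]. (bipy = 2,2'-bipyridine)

(2,2'-bipyridine)cyanofluoronickel(II)

There is no counter-ion, so the complex is neutral overall.
Ligand charges: 1×cyano (-1 each), 1×fluoro (-1 each), 1×2,2'-bipyridine (neutral); total -2. So Ni + (-2) = 0, giving Ni = +2.
Ligands are named alphabetically: bipyridine before cyano before fluoro.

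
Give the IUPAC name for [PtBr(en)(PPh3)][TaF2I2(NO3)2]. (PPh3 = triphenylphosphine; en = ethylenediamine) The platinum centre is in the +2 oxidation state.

bromo(ethylenediamine)(triphenylphosphine)platinum(II) difluorodiiododinitratotantalate(V)

Pt is given as +2; the cation's ligand charges sum to -1, so the complex cation is 1+.
A 1:1 salt means the anion carries the equal and opposite charge, 1−.
Anion: ligand charges sum to -6; for the ion to be 1−, Ta = +5.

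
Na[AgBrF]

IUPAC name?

sodium bromofluoroargentate(I)

The 1 sodium counter-ion carries a total charge of +1, so each complex ion is 1−.
Ligand charges: 1×fluoro (-1 each), 1×bromo (-1 each); total -2. So Ag + (-2) = 1−, giving Ag = +1.
The complex ion is anionic, so silver takes the -ate form argentate(I).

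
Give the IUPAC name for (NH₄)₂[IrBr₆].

ammonium hexabromoiridate(IV)

The 2 ammonium counter-ions carry a total charge of +2, so each complex ion is 2−.
Ligand charges: 6×bromo (-1 each); total -6. So Ir + (-6) = 2−, giving Ir = +4.
The complex ion is anionic, so iridium takes the -ate form iridate(IV).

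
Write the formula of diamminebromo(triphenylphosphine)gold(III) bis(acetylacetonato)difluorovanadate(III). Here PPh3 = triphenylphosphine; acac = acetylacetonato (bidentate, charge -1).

[AuBr(NH3)2(PPh3)][V(acac)2F2]2

Cation [Au…]: ligand charges -1, Au(III) ⇒ ion charge 2+.
Anion [V…]: ligand charges -4, V(III) ⇒ ion charge 1−.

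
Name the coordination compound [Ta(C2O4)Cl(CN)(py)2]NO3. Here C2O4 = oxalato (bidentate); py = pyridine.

The 1 nitrate counter-ion carries a total charge of -1, so each complex ion is 1+.
Ligand charges: 1×oxalato (-2 each), 1×cyano (-1 each), 1×chloro (-1 each), 2×pyridine (neutral); total -4. So Ta + (-4) = 1+, giving Ta = +5.
Ligands are named alphabetically: chloro before cyano before oxalato before pyridine.

chlorocyanooxalatobis(pyridine)tantalum(V) nitrate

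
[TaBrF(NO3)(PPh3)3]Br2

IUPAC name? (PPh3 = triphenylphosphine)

bromofluoronitratotris(triphenylphosphine)tantalum(V) bromide

The 2 bromide counter-ions carry a total charge of -2, so each complex ion is 2+.
Ligand charges: 1×bromo (-1 each), 3×triphenylphosphine (neutral), 1×nitrato (-1 each), 1×fluoro (-1 each); total -3. So Ta + (-3) = 2+, giving Ta = +5.
Ligands are named alphabetically: bromo before fluoro before nitrato before triphenylphosphine.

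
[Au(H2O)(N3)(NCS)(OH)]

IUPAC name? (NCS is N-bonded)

aquaazidohydroxoisothiocyanatogold(III)

There is no counter-ion, so the complex is neutral overall.
Ligand charges: 1×azido (-1 each), 1×aqua (neutral), 1×isothiocyanato (-1 each), 1×hydroxo (-1 each); total -3. So Au + (-3) = 0, giving Au = +3.
Ligands are named alphabetically: aqua before azido before hydroxo before isothiocyanato.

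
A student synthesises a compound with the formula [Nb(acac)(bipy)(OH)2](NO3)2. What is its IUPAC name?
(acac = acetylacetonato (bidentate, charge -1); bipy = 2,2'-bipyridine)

The 2 nitrate counter-ions carry a total charge of -2, so each complex ion is 2+.
Ligand charges: 2×hydroxo (-1 each), 1×acetylacetonato (-1 each), 1×2,2'-bipyridine (neutral); total -3. So Nb + (-3) = 2+, giving Nb = +5.
Ligands are named alphabetically: acetylacetonato before bipyridine before hydroxo.

(acetylacetonato)(2,2'-bipyridine)dihydroxoniobium(V) nitrate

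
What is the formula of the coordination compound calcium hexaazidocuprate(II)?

Ca2[Cu(N3)6]

Ligands: 6 azido (N3, -1). Ligand charge sum = -6.
With Cu in oxidation state +2, the complex ion is [Cu...]^4−.
Charge balance with calcium (+2) requires 1 complex ion per 2 calcium.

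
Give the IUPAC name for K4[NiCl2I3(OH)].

potassium dichlorohydroxotriiodonickelate(II)

The 4 potassium counter-ions carry a total charge of +4, so each complex ion is 4−.
Ligand charges: 2×chloro (-1 each), 3×iodo (-1 each), 1×hydroxo (-1 each); total -6. So Ni + (-6) = 4−, giving Ni = +2.
Ligands are named alphabetically: chloro before hydroxo before iodo.
The complex ion is anionic, so nickel takes the -ate form nickelate(II).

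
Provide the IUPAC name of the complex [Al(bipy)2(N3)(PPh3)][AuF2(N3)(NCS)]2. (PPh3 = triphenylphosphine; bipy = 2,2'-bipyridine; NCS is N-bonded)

azidobis(2,2'-bipyridine)(triphenylphosphine)aluminium(III) azidodifluoroisothiocyanatoaurate(III)

Aluminium is always +3 in its complexes; the cation's ligand charges sum to -1, so the complex cation is 2+.
With 2 anions per cation, each anion must be 2/2 = 1−.
Anion: ligand charges sum to -4; for the ion to be 1−, Au = +3.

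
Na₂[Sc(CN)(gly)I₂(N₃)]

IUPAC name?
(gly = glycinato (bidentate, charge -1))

sodium azidocyano(glycinato)diiodoscandate(III)

The 2 sodium counter-ions carry a total charge of +2, so each complex ion is 2−.
Ligand charges: 1×glycinato (-1 each), 1×cyano (-1 each), 1×azido (-1 each), 2×iodo (-1 each); total -5. So Sc + (-5) = 2−, giving Sc = +3.
The complex ion is anionic, so scandium takes the -ate form scandate(III).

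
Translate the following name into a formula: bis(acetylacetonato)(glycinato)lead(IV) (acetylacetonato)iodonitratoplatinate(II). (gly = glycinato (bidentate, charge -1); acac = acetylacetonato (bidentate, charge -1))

[Pb(acac)2(gly)][Pt(acac)I(NO3)]

Cation [Pb…]: ligand charges -3, Pb(IV) ⇒ ion charge 1+.
Anion [Pt…]: ligand charges -3, Pt(II) ⇒ ion charge 1−.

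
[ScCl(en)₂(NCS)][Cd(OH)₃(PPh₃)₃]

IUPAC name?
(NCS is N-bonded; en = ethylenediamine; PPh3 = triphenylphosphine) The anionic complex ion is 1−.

chlorobis(ethylenediamine)isothiocyanatoscandium(III) trihydroxotris(triphenylphosphine)cadmate(II)

Both ions are complex: the cation is named first with the plain metal name, the anion second with the -ate form; each ion's ligands are alphabetised independently.
The complex anion is given as 1−; its ligand charges sum to -3, so Cd = +2.
A 1:1 salt means the cation carries the equal and opposite charge, 1+.
Cation: ligand charges sum to -2; for the ion to be 1+, Sc = +3.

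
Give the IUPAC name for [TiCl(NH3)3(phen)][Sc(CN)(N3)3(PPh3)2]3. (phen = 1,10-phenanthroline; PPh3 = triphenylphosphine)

triamminechloro(1,10-phenanthroline)titanium(IV) triazidocyanobis(triphenylphosphine)scandate(III)

Both ions are complex: the cation is named first with the plain metal name, the anion second with the -ate form; each ion's ligands are alphabetised independently.
Scandium is always +3 in its complexes; the anion's ligand charges sum to -4, so the complex anion is 1−.
With 3 anions per cation, the cation must be 3×1 = 3+.
Cation: ligand charges sum to -1; for the ion to be 3+, Ti = +4.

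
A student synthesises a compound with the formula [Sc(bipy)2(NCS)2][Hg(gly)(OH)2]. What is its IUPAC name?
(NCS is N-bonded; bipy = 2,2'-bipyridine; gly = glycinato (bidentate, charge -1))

Both ions are complex: the cation is named first with the plain metal name, the anion second with the -ate form; each ion's ligands are alphabetised independently.
Scandium is always +3 in its complexes; the cation's ligand charges sum to -2, so the complex cation is 1+.
A 1:1 salt means the anion carries the equal and opposite charge, 1−.
Anion: ligand charges sum to -3; for the ion to be 1−, Hg = +2.

bis(2,2'-bipyridine)diisothiocyanatoscandium(III) (glycinato)dihydroxomercurate(II)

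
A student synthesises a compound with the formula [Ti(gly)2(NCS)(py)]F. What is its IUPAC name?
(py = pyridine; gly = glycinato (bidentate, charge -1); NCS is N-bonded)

The 1 fluoride counter-ion carries a total charge of -1, so each complex ion is 1+.
Ligand charges: 1×pyridine (neutral), 2×glycinato (-1 each), 1×isothiocyanato (-1 each); total -3. So Ti + (-3) = 1+, giving Ti = +4.
Ligands are named alphabetically: glycinato before isothiocyanato before pyridine.

bis(glycinato)isothiocyanato(pyridine)titanium(IV) fluoride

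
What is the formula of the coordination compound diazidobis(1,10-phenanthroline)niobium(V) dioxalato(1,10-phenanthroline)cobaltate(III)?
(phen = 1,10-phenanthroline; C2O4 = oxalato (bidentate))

Cation [Nb…]: ligand charges -2, Nb(V) ⇒ ion charge 3+.
Anion [Co…]: ligand charges -4, Co(III) ⇒ ion charge 1−.

[Nb(N3)2(phen)2][Co(C2O4)2(phen)]3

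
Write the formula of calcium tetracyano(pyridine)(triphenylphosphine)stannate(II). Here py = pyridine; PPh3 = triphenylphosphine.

Ca[Sn(CN)4(PPh3)(py)]

Ligands: 1 pyridine (py, neutral), 1 triphenylphosphine (PPh3, neutral), 4 cyano (CN, -1). Ligand charge sum = -4.
With Sn in oxidation state +2, the complex ion is [Sn...]^2−.
Charge balance with calcium (+2) requires 1 complex ion per 1 calcium.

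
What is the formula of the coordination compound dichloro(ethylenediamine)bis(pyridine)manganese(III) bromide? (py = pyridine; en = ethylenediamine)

Ligands: 2 chloro (Cl, -1), 2 pyridine (py, neutral), 1 ethylenediamine (en, neutral). Ligand charge sum = -2.
With Mn in oxidation state +3, the complex ion is [Mn...]^1+.
Charge balance with bromide (-1) requires 1 complex ion per 1 bromide.

[MnCl2(en)(py)2]Br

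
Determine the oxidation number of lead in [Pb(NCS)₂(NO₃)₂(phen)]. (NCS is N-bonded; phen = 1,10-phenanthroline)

+4

No counter-ion: the bracketed complex is neutral.
Ligand charges: 2×NCS = -2; 2×NO3 = -2; 1×phen neutral; sum -4.
Pb + (-4) = 0 ⇒ Pb is +4.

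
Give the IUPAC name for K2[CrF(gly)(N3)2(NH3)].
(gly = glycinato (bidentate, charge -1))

potassium amminediazidofluoro(glycinato)chromate(II)

The 2 potassium counter-ions carry a total charge of +2, so each complex ion is 2−.
Ligand charges: 1×glycinato (-1 each), 2×azido (-1 each), 1×ammine (neutral), 1×fluoro (-1 each); total -4. So Cr + (-4) = 2−, giving Cr = +2.
Ligands are named alphabetically: ammine before azido before fluoro before glycinato.
The complex ion is anionic, so chromium takes the -ate form chromate(II).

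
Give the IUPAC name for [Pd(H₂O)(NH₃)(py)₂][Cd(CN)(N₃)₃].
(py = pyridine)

Cadmium is always +2 in its complexes; the anion's ligand charges sum to -4, so the complex anion is 2−.
A 1:1 salt means the cation carries the equal and opposite charge, 2+.
Cation: ligand charges sum to 0; for the ion to be 2+, Pd = +2.

ammineaquabis(pyridine)palladium(II) triazidocyanocadmate(II)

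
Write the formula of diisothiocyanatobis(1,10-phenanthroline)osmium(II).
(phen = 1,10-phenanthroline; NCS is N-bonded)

[Os(NCS)2(phen)2]

Ligands: 2 1,10-phenanthroline (phen, neutral), 2 isothiocyanato (NCS, -1). Ligand charge sum = -2.
With Os in oxidation state +2, the complex ion is [Os...].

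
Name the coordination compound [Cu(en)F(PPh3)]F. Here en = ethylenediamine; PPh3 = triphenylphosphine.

The 1 fluoride counter-ion carries a total charge of -1, so each complex ion is 1+.
Ligand charges: 1×ethylenediamine (neutral), 1×fluoro (-1 each), 1×triphenylphosphine (neutral); total -1. So Cu + (-1) = 1+, giving Cu = +2.
Ligands are named alphabetically: ethylenediamine before fluoro before triphenylphosphine.

(ethylenediamine)fluoro(triphenylphosphine)copper(II) fluoride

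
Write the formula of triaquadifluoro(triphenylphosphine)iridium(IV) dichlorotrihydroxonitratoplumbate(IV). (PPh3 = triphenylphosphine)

Cation [Ir…]: ligand charges -2, Ir(IV) ⇒ ion charge 2+.
Anion [Pb…]: ligand charges -6, Pb(IV) ⇒ ion charge 2−.

[IrF2(H2O)3(PPh3)][PbCl2(NO3)(OH)3]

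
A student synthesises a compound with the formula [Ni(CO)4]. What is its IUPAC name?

tetracarbonylnickel(0)

There is no counter-ion, so the complex is neutral overall.
Ligand charges: 4×carbonyl (neutral); total 0. So Ni + (0) = 0, giving Ni = 0.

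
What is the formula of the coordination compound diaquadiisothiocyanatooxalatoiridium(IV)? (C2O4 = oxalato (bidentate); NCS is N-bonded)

Ligands: 1 oxalato (C2O4, -2), 2 isothiocyanato (NCS, -1), 2 aqua (H2O, neutral). Ligand charge sum = -4.
With Ir in oxidation state +4, the complex ion is [Ir...].

[Ir(C2O4)(H2O)2(NCS)2]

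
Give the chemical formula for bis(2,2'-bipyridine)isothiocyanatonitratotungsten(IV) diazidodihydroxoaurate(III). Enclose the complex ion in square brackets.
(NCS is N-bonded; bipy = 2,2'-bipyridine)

Cation [W…]: ligand charges -2, W(IV) ⇒ ion charge 2+.
Anion [Au…]: ligand charges -4, Au(III) ⇒ ion charge 1−.
One 2+ cation requires 2 of the 1− anion.

[W(bipy)2(NCS)(NO3)][Au(N3)2(OH)2]2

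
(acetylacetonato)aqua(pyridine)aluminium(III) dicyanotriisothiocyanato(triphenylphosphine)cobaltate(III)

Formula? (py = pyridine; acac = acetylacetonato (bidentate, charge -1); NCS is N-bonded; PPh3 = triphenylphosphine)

Cation [Al…]: ligand charges -1, Al(III) ⇒ ion charge 2+.
Anion [Co…]: ligand charges -5, Co(III) ⇒ ion charge 2−.
One 2+ cation balances one 2− anion.

[Al(acac)(H2O)(py)][Co(CN)2(NCS)3(PPh3)]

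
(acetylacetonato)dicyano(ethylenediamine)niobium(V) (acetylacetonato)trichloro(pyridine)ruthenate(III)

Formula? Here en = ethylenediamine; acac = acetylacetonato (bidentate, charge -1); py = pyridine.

[Nb(acac)(CN)2(en)][Ru(acac)Cl3(py)]2

Cation [Nb…]: ligand charges -3, Nb(V) ⇒ ion charge 2+.
Anion [Ru…]: ligand charges -4, Ru(III) ⇒ ion charge 1−.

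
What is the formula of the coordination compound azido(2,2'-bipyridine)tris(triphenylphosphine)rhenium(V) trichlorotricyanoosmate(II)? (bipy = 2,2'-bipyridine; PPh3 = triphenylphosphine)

[Re(bipy)(N3)(PPh3)3][OsCl3(CN)3]

Cation [Re…]: ligand charges -1, Re(V) ⇒ ion charge 4+.
Anion [Os…]: ligand charges -6, Os(II) ⇒ ion charge 4−.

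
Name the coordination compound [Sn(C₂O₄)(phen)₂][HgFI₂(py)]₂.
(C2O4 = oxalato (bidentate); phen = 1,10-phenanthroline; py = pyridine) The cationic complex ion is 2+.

oxalatobis(1,10-phenanthroline)tin(IV) fluorodiiodo(pyridine)mercurate(II)

Both ions are complex: the cation is named first with the plain metal name, the anion second with the -ate form; each ion's ligands are alphabetised independently.
The complex cation is given as 2+; its ligand charges sum to -2, so Sn = +4.
With 2 anions per cation, each anion must be 2/2 = 1−.
Anion: ligand charges sum to -3; for the ion to be 1−, Hg = +2.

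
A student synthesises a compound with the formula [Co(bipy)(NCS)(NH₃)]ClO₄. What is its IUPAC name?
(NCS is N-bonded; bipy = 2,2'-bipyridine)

ammine(2,2'-bipyridine)isothiocyanatocobalt(II) perchlorate

The 1 perchlorate counter-ion carries a total charge of -1, so each complex ion is 1+.
Ligand charges: 1×isothiocyanato (-1 each), 1×ammine (neutral), 1×2,2'-bipyridine (neutral); total -1. So Co + (-1) = 1+, giving Co = +2.
Ligands are named alphabetically: ammine before bipyridine before isothiocyanato.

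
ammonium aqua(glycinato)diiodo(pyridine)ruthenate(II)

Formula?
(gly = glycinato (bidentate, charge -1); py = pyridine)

NH4[Ru(gly)(H2O)I2(py)]

Ligands: 2 iodo (I, -1), 1 aqua (H2O, neutral), 1 glycinato (gly, -1), 1 pyridine (py, neutral). Ligand charge sum = -3.
With Ru in oxidation state +2, the complex ion is [Ru...]^1−.
Charge balance with ammonium (+1) requires 1 complex ion per 1 ammonium.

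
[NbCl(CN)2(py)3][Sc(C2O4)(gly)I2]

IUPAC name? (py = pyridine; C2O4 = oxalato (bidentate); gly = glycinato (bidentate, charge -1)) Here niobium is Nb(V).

Both ions are complex: the cation is named first with the plain metal name, the anion second with the -ate form; each ion's ligands are alphabetised independently.
Nb is given as +5; the cation's ligand charges sum to -3, so the complex cation is 2+.
A 1:1 salt means the anion carries the equal and opposite charge, 2−.
Anion: ligand charges sum to -5; for the ion to be 2−, Sc = +3.

chlorodicyanotris(pyridine)niobium(V) (glycinato)diiodooxalatoscandate(III)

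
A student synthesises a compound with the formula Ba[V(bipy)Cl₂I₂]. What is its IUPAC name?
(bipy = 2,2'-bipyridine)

The 1 barium counter-ion carries a total charge of +2, so each complex ion is 2−.
Ligand charges: 2×chloro (-1 each), 2×iodo (-1 each), 1×2,2'-bipyridine (neutral); total -4. So V + (-4) = 2−, giving V = +2.
The complex ion is anionic, so vanadium takes the -ate form vanadate(II).

barium (2,2'-bipyridine)dichlorodiiodovanadate(II)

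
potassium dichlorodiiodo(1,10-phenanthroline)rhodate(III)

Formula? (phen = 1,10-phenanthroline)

Ligands: 1 1,10-phenanthroline (phen, neutral), 2 chloro (Cl, -1), 2 iodo (I, -1). Ligand charge sum = -4.
With Rh in oxidation state +3, the complex ion is [Rh...]^1−.
Charge balance with potassium (+1) requires 1 complex ion per 1 potassium.

K[RhCl2I2(phen)]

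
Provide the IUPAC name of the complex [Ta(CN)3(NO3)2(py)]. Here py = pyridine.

tricyanodinitrato(pyridine)tantalum(V)

There is no counter-ion, so the complex is neutral overall.
Ligand charges: 2×nitrato (-1 each), 1×pyridine (neutral), 3×cyano (-1 each); total -5. So Ta + (-5) = 0, giving Ta = +5.
Ligands are named alphabetically: cyano before nitrato before pyridine.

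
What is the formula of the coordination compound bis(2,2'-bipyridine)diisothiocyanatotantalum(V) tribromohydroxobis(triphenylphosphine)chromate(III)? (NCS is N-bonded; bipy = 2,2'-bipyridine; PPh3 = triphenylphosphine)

Cation [Ta…]: ligand charges -2, Ta(V) ⇒ ion charge 3+.
Anion [Cr…]: ligand charges -4, Cr(III) ⇒ ion charge 1−.
One 3+ cation requires 3 of the 1− anion.

[Ta(bipy)2(NCS)2][CrBr3(OH)(PPh3)2]3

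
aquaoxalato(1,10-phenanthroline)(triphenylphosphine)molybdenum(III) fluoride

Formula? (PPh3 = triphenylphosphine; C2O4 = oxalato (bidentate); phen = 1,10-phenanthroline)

[Mo(C2O4)(H2O)(phen)(PPh3)]F

Ligands: 1 aqua (H2O, neutral), 1 triphenylphosphine (PPh3, neutral), 1 oxalato (C2O4, -2), 1 1,10-phenanthroline (phen, neutral). Ligand charge sum = -2.
Charge balance with fluoride (-1) requires 1 complex ion per 1 fluoride.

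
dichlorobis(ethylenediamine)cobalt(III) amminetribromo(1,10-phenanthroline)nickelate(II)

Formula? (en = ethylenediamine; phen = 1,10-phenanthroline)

[CoCl2(en)2][NiBr3(NH3)(phen)]

Cation [Co…]: ligand charges -2, Co(III) ⇒ ion charge 1+.
Anion [Ni…]: ligand charges -3, Ni(II) ⇒ ion charge 1−.
One 1+ cation balances one 1− anion.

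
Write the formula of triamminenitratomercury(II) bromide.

[Hg(NH3)3(NO3)]Br

Ligands: 3 ammine (NH3, neutral), 1 nitrato (NO3, -1). Ligand charge sum = -1.
With Hg in oxidation state +2, the complex ion is [Hg...]^1+.
Charge balance with bromide (-1) requires 1 complex ion per 1 bromide.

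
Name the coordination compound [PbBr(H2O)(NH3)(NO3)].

There is no counter-ion, so the complex is neutral overall.
Ligand charges: 1×nitrato (-1 each), 1×ammine (neutral), 1×aqua (neutral), 1×bromo (-1 each); total -2. So Pb + (-2) = 0, giving Pb = +2.
Ligands are named alphabetically: ammine before aqua before bromo before nitrato.

ammineaquabromonitratolead(II)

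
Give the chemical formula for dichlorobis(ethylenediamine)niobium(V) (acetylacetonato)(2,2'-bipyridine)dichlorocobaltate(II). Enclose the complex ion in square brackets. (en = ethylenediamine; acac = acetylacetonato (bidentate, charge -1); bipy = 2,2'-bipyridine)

Cation [Nb…]: ligand charges -2, Nb(V) ⇒ ion charge 3+.
Anion [Co…]: ligand charges -3, Co(II) ⇒ ion charge 1−.

[NbCl2(en)2][Co(acac)(bipy)Cl2]3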